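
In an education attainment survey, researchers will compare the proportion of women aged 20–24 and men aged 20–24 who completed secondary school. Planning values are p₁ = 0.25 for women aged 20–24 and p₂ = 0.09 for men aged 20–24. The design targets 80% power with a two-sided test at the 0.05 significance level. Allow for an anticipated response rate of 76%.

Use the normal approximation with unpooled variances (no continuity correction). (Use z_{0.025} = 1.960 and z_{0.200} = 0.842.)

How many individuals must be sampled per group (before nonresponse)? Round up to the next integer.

n = (z_{α/2} + z_β)² · [p₁(1−p₁) + p₂(1−p₂)] / (p₁ − p₂)²
  = (1.960 + 0.842)² · (0.25·0.75 + 0.09·0.91) / (0.16)²
  = (2.802)² · (0.1875 + 0.0819) / 0.0256
  = 7.8512 · 0.2694 / 0.0256
  = 82.62
Adjust for 76% response: 82.62 / 0.76 = 108.71.
Round up → n = 109 per group.

n = 109 per group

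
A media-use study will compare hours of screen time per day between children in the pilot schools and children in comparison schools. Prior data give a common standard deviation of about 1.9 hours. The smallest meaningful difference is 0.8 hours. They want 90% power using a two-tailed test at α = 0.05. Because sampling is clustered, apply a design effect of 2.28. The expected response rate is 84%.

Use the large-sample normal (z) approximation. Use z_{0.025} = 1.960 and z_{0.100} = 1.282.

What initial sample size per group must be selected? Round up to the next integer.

n = (z_{α/2} + z_β)² · (σ₁² + σ₂²) / δ²
  = (1.960 + 1.282)² · (2·1.9² = 7.22) / 0.8²
  = 10.5106 · 7.22 / 0.64
  = 118.57
Design effect: 2.28 × 118.57 = 270.34.
Adjust for 84% response: 270.34 / 0.84 = 321.84.
Round up → n = 322 per group.

n = 322 per group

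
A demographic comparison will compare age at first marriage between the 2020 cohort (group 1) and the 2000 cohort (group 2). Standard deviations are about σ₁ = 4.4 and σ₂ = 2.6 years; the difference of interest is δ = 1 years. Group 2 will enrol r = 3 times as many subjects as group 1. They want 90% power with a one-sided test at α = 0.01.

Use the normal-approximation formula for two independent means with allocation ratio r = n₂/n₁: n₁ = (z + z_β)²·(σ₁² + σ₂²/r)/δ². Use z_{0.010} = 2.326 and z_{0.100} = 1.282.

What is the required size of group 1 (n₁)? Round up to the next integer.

n₁ = 282

n₁ = (z_α + z_β)² · (σ₁² + σ₂²/r) / δ²
   = (2.326 + 1.282)² · (4.4² + 2.6²/3) / 1²
   = 13.0177 · (19.36 + 2.2533) / 1
   = 13.0177 · 21.6133 / 1
   = 281.36
Round up → n₁ = 282; n₂ = r·n₁ = 3 × 282 = 846.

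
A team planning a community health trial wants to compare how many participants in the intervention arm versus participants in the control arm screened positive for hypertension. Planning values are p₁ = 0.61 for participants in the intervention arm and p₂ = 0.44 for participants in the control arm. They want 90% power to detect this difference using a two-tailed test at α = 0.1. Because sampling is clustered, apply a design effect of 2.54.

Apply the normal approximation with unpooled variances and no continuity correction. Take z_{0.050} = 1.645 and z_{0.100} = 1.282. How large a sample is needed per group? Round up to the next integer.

n = 365 per group

n = (z_{α/2} + z_β)² · [p₁(1−p₁) + p₂(1−p₂)] / (p₁ − p₂)²
  = (1.645 + 1.282)² · (0.61·0.39 + 0.44·0.56) / (0.17)²
  = (2.927)² · (0.2379 + 0.2464) / 0.0289
  = 8.5673 · 0.4843 / 0.0289
  = 143.57
Design effect: 2.54 × 143.57 = 364.67.
Round up → n = 365 per group.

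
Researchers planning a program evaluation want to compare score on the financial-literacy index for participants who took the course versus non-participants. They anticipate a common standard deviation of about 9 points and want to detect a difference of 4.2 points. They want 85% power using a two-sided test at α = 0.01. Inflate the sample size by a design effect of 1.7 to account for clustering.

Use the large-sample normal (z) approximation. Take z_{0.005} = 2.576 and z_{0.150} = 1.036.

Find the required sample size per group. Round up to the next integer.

n = (z_{α/2} + z_β)² · (σ₁² + σ₂²) / δ²
  = (2.576 + 1.036)² · (2·9² = 162) / 4.2²
  = 13.0465 · 162 / 17.64
  = 119.82
Design effect: 1.7 × 119.82 = 203.69.
Round up → n = 204 per group.

n = 204 per group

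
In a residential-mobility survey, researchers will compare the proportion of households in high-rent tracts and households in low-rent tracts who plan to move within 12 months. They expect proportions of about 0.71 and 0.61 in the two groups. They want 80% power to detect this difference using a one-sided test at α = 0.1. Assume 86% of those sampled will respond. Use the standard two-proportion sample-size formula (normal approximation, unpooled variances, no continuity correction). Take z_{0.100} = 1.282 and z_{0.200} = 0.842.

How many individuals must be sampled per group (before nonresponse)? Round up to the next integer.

n = 233 per group

n = (z_α + z_β)² · [p₁(1−p₁) + p₂(1−p₂)] / (p₁ − p₂)²
  = (1.282 + 0.842)² · (0.71·0.29 + 0.61·0.39) / (0.10)²
  = (2.124)² · (0.2059 + 0.2379) / 0.0100
  = 4.5114 · 0.4438 / 0.0100
  = 200.21
Adjust for 86% response: 200.21 / 0.86 = 232.81.
Round up → n = 233 per group.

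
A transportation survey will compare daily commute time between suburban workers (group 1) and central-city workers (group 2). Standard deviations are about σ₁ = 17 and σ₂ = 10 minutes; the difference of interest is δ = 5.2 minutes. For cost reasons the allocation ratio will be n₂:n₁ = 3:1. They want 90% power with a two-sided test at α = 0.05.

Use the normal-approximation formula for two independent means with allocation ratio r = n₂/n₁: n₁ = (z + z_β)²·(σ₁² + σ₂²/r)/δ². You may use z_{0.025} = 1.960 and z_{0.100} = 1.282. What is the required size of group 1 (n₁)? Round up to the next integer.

n₁ = (z_{α/2} + z_β)² · (σ₁² + σ₂²/r) / δ²
   = (1.960 + 1.282)² · (17² + 10²/3) / 5.2²
   = 10.5106 · (289 + 33.3333) / 27.04
   = 10.5106 · 322.3333 / 27.04
   = 125.29
Round up → n₁ = 126; n₂ = r·n₁ = 3 × 126 = 378.

n₁ = 126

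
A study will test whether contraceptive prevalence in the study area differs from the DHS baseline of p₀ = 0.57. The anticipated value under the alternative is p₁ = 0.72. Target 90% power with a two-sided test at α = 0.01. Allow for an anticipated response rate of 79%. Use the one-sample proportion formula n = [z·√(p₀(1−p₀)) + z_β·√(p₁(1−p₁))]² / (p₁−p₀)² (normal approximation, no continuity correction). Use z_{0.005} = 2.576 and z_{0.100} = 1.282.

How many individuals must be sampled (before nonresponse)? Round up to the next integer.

n = 193

n = [z_{α/2}·√(p₀q₀) + z_β·√(p₁q₁)]² / (p₁ − p₀)²
  = [2.576·√(0.57·0.43) + 1.282·√(0.72·0.28)]² / (0.15)²
  = [2.576·0.4951 + 1.282·0.4490]² / 0.0225
  = [1.8509]² / 0.0225
  = 152.26
Adjust for 79% response: 152.26 / 0.79 = 192.74.
Round up → n = 193.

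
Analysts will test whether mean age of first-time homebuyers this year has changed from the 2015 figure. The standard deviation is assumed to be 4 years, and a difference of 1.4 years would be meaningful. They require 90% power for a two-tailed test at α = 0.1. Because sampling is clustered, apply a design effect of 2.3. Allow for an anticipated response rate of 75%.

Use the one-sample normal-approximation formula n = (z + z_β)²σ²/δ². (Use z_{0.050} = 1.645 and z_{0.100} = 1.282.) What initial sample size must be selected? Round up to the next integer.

n = (z_{α/2} + z_β)² · σ² / δ²
  = (1.645 + 1.282)² · 4² / 1.4²
  = 8.5673 · 16 / 1.96
  = 69.94
Design effect: 2.3 × 69.94 = 160.86.
Adjust for 75% response: 160.86 / 0.75 = 214.47.
Round up → n = 215.

n = 215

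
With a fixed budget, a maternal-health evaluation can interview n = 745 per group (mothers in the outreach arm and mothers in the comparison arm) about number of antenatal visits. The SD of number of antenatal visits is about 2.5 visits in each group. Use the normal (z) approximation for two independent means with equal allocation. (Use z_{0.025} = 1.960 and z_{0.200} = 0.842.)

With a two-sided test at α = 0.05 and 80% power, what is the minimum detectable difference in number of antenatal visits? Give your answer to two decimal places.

δ = (z_{α/2} + z_β) · √((σ₁²+σ₂²)/n)
  = (1.960 + 0.842) · √(12.5/745)
  = 2.802 · √0.01678
  = 2.802 · 0.1295
  = 0.3629

Minimum detectable difference ≈ 0.36 visits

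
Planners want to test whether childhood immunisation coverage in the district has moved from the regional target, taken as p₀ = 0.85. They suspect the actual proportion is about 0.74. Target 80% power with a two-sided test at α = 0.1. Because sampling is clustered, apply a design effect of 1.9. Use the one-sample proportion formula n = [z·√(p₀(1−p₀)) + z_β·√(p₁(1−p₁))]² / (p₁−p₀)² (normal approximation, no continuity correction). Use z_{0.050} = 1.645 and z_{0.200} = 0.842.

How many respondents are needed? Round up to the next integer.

n = 144

n = [z_{α/2}·√(p₀q₀) + z_β·√(p₁q₁)]² / (p₁ − p₀)²
  = [1.645·√(0.85·0.15) + 0.842·√(0.74·0.26)]² / (-0.11)²
  = [1.645·0.3571 + 0.842·0.4386]² / 0.0121
  = [0.9567]² / 0.0121
  = 75.64
Design effect: 1.9 × 75.64 = 143.72.
Round up → n = 144.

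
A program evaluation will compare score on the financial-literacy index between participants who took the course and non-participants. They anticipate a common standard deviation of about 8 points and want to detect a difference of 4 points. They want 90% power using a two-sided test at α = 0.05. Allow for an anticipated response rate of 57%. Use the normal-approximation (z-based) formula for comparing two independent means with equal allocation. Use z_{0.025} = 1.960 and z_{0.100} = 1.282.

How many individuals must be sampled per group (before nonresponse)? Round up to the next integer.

n = 148 per group

n = (z_{α/2} + z_β)² · (σ₁² + σ₂²) / δ²
  = (1.960 + 1.282)² · (2·8² = 128) / 4²
  = 10.5106 · 128 / 16
  = 84.08
Adjust for 57% response: 84.08 / 0.57 = 147.52.
Round up → n = 148 per group.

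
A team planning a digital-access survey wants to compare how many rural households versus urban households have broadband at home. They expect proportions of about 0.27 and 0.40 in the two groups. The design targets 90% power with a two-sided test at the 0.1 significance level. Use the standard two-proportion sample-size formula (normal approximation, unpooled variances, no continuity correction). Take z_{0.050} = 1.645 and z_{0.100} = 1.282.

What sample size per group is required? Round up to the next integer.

n = (z_{α/2} + z_β)² · [p₁(1−p₁) + p₂(1−p₂)] / (p₁ − p₂)²
  = (1.645 + 1.282)² · (0.27·0.73 + 0.40·0.60) / (-0.13)²
  = (2.927)² · (0.1971 + 0.2400) / 0.0169
  = 8.5673 · 0.4371 / 0.0169
  = 221.58
Round up → n = 222 per group.

n = 222 per group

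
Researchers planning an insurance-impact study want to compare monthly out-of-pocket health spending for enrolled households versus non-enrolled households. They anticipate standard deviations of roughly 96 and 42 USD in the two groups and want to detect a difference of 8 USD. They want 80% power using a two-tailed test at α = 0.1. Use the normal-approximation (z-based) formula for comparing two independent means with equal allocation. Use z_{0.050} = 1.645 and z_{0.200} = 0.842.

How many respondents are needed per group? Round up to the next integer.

n = (z_{α/2} + z_β)² · (σ₁² + σ₂²) / δ²
  = (1.645 + 0.842)² · (96² + 42² = 10980) / 8²
  = 6.1852 · 10980 / 64
  = 1061.14
Round up → n = 1062 per group.

n = 1062 per group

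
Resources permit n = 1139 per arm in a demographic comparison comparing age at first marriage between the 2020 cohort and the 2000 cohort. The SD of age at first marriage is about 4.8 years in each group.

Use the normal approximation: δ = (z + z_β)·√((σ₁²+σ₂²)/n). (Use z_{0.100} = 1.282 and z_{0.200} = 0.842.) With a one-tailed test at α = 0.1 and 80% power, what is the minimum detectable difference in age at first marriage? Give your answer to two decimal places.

δ = (z_α + z_β) · √((σ₁²+σ₂²)/n)
  = (1.282 + 0.842) · √(46.08/1139)
  = 2.124 · √0.04046
  = 2.124 · 0.2011
  = 0.4272

Minimum detectable difference ≈ 0.43 years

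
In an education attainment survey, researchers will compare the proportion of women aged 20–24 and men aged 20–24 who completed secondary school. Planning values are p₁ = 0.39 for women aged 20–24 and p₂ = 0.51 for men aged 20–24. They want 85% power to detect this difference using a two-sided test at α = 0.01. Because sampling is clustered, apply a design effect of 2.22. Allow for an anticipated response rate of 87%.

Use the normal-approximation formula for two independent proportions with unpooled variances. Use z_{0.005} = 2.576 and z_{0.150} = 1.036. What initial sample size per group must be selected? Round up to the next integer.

n = (z_{α/2} + z_β)² · [p₁(1−p₁) + p₂(1−p₂)] / (p₁ − p₂)²
  = (2.576 + 1.036)² · (0.39·0.61 + 0.51·0.49) / (-0.12)²
  = (3.612)² · (0.2379 + 0.2499) / 0.0144
  = 13.0465 · 0.4878 / 0.0144
  = 441.95
Design effect: 2.22 × 441.95 = 981.13.
Adjust for 87% response: 981.13 / 0.87 = 1127.74.
Round up → n = 1128 per group.

n = 1128 per group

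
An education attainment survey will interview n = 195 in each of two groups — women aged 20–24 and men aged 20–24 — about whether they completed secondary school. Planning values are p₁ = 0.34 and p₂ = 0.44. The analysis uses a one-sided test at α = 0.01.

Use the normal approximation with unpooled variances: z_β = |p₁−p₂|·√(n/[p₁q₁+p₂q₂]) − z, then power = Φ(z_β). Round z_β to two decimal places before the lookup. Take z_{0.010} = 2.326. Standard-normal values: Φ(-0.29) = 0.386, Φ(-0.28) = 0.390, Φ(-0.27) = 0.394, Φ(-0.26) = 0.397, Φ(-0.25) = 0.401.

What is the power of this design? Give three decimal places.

Power ≈ 0.386

z_β = |p₁−p₂|·√(n/[p₁q₁+p₂q₂]) − z_α
    = 0.10 · √(195/0.4708) − 2.326
    = 0.10 · 20.3516 − 2.326
    = 2.0352 − 2.326 = -0.2908 → -0.29
Power = Φ(-0.29) = 0.386.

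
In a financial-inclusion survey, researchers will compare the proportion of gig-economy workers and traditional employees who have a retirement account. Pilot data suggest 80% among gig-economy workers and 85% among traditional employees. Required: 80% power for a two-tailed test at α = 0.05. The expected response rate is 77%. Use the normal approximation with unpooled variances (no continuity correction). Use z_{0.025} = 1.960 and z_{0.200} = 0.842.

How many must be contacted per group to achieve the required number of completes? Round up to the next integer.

n = 1173 per group

n = (z_{α/2} + z_β)² · [p₁(1−p₁) + p₂(1−p₂)] / (p₁ − p₂)²
  = (1.960 + 0.842)² · (0.80·0.20 + 0.85·0.15) / (-0.05)²
  = (2.802)² · (0.1600 + 0.1275) / 0.0025
  = 7.8512 · 0.2875 / 0.0025
  = 902.89
Adjust for 77% response: 902.89 / 0.77 = 1172.58.
Round up → n = 1173 per group.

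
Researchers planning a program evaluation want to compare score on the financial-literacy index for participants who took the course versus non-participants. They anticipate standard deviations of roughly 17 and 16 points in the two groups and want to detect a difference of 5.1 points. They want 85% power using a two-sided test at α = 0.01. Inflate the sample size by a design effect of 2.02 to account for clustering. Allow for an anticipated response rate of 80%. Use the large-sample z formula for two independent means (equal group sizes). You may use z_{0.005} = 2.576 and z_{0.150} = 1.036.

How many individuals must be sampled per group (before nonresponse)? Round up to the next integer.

n = (z_{α/2} + z_β)² · (σ₁² + σ₂²) / δ²
  = (2.576 + 1.036)² · (17² + 16² = 545) / 5.1²
  = 13.0465 · 545 / 26.01
  = 273.37
Design effect: 2.02 × 273.37 = 552.21.
Adjust for 80% response: 552.21 / 0.80 = 690.26.
Round up → n = 691 per group.

n = 691 per group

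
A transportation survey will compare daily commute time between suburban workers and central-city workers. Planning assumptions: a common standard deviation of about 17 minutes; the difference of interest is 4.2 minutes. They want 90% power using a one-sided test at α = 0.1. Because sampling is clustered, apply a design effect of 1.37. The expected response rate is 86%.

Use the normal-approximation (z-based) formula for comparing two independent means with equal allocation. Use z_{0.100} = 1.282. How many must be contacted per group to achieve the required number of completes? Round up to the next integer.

n = (z_α + z_β)² · (σ₁² + σ₂²) / δ²
  = (1.282 + 1.282)² · (2·17² = 578) / 4.2²
  = 6.5741 · 578 / 17.64
  = 215.41
Design effect: 1.37 × 215.41 = 295.11.
Adjust for 86% response: 295.11 / 0.86 = 343.15.
Round up → n = 344 per group.

n = 344 per group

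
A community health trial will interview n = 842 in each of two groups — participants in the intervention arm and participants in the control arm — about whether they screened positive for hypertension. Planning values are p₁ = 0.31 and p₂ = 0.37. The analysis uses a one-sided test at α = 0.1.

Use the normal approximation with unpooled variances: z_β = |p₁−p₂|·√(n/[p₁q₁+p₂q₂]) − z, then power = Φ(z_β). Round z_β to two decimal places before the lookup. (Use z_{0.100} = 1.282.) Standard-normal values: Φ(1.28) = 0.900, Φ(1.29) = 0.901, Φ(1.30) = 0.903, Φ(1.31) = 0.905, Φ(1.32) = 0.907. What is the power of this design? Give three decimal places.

z_β = |p₁−p₂|·√(n/[p₁q₁+p₂q₂]) − z_α
    = 0.06 · √(842/0.4470) − 1.282
    = 0.06 · 43.4013 − 1.282
    = 2.6041 − 1.282 = 1.3221 → 1.32
Power = Φ(1.32) = 0.907.

Power ≈ 0.907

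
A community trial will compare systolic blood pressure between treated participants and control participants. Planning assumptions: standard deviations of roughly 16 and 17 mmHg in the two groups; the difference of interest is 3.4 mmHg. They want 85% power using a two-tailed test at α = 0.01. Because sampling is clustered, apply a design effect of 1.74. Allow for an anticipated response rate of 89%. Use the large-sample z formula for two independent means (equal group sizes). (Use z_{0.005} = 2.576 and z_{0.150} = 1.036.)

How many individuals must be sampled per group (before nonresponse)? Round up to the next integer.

n = (z_{α/2} + z_β)² · (σ₁² + σ₂²) / δ²
  = (2.576 + 1.036)² · (16² + 17² = 545) / 3.4²
  = 13.0465 · 545 / 11.56
  = 615.08
Design effect: 1.74 × 615.08 = 1070.25.
Adjust for 89% response: 1070.25 / 0.89 = 1202.52.
Round up → n = 1203 per group.

n = 1203 per group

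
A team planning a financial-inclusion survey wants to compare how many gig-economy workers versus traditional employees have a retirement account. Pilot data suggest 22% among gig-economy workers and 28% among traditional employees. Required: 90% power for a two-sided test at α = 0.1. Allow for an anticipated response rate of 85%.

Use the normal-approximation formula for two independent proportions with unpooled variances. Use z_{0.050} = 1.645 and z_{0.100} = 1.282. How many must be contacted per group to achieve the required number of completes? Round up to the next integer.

n = 1045 per group

n = (z_{α/2} + z_β)² · [p₁(1−p₁) + p₂(1−p₂)] / (p₁ − p₂)²
  = (1.645 + 1.282)² · (0.22·0.78 + 0.28·0.72) / (-0.06)²
  = (2.927)² · (0.1716 + 0.2016) / 0.0036
  = 8.5673 · 0.3732 / 0.0036
  = 888.15
Adjust for 85% response: 888.15 / 0.85 = 1044.88.
Round up → n = 1045 per group.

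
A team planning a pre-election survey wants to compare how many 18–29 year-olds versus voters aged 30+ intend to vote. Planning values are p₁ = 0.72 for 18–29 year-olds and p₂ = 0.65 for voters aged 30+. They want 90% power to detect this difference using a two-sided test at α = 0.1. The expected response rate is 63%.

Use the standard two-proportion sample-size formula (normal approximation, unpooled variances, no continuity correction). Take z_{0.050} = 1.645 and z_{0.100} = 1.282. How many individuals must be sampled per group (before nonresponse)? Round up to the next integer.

n = 1191 per group

n = (z_{α/2} + z_β)² · [p₁(1−p₁) + p₂(1−p₂)] / (p₁ − p₂)²
  = (1.645 + 1.282)² · (0.72·0.28 + 0.65·0.35) / (0.07)²
  = (2.927)² · (0.2016 + 0.2275) / 0.0049
  = 8.5673 · 0.4291 / 0.0049
  = 750.25
Adjust for 63% response: 750.25 / 0.63 = 1190.88.
Round up → n = 1191 per group.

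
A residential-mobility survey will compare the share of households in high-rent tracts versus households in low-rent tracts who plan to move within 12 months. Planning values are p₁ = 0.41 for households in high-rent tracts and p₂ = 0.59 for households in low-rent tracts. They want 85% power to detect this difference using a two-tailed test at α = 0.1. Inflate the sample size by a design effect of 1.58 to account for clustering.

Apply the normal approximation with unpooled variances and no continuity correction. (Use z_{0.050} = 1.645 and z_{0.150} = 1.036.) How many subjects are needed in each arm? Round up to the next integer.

n = 170 per group

n = (z_{α/2} + z_β)² · [p₁(1−p₁) + p₂(1−p₂)] / (p₁ − p₂)²
  = (1.645 + 1.036)² · (0.41·0.59 + 0.59·0.41) / (-0.18)²
  = (2.681)² · (0.2419 + 0.2419) / 0.0324
  = 7.1878 · 0.4838 / 0.0324
  = 107.33
Design effect: 1.58 × 107.33 = 169.58.
Round up → n = 170 per group.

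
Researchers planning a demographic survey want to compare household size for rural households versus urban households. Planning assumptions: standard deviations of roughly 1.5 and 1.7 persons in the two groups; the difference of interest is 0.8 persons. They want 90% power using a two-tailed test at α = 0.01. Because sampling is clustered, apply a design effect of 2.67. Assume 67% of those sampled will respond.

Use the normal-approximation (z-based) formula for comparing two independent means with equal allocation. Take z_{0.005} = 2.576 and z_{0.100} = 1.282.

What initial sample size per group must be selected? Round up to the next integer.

n = (z_{α/2} + z_β)² · (σ₁² + σ₂²) / δ²
  = (2.576 + 1.282)² · (1.5² + 1.7² = 5.14) / 0.8²
  = 14.8842 · 5.14 / 0.64
  = 119.54
Design effect: 2.67 × 119.54 = 319.17.
Adjust for 67% response: 319.17 / 0.67 = 476.37.
Round up → n = 477 per group.

n = 477 per group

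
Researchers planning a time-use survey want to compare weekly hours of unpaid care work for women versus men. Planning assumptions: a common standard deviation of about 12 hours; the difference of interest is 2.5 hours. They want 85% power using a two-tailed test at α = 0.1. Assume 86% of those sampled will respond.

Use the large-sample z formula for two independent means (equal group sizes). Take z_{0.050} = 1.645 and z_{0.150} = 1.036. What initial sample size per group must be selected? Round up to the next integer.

n = (z_{α/2} + z_β)² · (σ₁² + σ₂²) / δ²
  = (1.645 + 1.036)² · (2·12² = 288) / 2.5²
  = 7.1878 · 288 / 6.25
  = 331.21
Adjust for 86% response: 331.21 / 0.86 = 385.13.
Round up → n = 386 per group.

n = 386 per group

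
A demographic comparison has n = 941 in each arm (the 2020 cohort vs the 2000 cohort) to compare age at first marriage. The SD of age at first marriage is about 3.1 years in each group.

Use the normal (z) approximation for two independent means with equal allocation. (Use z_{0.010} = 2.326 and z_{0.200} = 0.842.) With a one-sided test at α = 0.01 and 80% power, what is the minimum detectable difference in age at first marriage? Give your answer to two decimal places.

Minimum detectable difference ≈ 0.45 years

δ = (z_α + z_β) · √((σ₁²+σ₂²)/n)
  = (2.326 + 0.842) · √(19.22/941)
  = 3.168 · √0.02043
  = 3.168 · 0.1429
  = 0.4528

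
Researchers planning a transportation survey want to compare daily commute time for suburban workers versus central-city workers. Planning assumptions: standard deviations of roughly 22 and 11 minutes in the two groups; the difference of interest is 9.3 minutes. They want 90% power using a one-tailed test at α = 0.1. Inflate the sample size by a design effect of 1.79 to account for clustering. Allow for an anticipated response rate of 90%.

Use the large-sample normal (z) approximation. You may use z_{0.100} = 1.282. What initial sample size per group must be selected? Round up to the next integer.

n = 92 per group

n = (z_α + z_β)² · (σ₁² + σ₂²) / δ²
  = (1.282 + 1.282)² · (22² + 11² = 605) / 9.3²
  = 6.5741 · 605 / 86.49
  = 45.99
Design effect: 1.79 × 45.99 = 82.31.
Adjust for 90% response: 82.31 / 0.90 = 91.46.
Round up → n = 92 per group.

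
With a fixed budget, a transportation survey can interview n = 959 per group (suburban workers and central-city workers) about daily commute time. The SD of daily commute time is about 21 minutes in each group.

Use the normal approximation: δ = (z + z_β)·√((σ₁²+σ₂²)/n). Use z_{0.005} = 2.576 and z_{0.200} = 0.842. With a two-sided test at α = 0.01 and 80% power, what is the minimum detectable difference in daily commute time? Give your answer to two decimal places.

Minimum detectable difference ≈ 3.28 minutes

δ = (z_{α/2} + z_β) · √((σ₁²+σ₂²)/n)
  = (2.576 + 0.842) · √(882/959)
  = 3.418 · √0.91971
  = 3.418 · 0.9590
  = 3.2779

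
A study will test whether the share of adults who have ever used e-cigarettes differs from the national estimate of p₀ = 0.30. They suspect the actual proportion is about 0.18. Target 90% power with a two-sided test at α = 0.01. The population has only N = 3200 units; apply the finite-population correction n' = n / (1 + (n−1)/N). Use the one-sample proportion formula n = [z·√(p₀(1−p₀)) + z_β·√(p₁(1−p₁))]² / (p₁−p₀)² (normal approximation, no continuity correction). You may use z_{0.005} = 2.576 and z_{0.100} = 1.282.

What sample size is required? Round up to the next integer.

n = 184

n = [z_{α/2}·√(p₀q₀) + z_β·√(p₁q₁)]² / (p₁ − p₀)²
  = [2.576·√(0.30·0.70) + 1.282·√(0.18·0.82)]² / (-0.12)²
  = [2.576·0.4583 + 1.282·0.3842]² / 0.0144
  = [1.6730]² / 0.0144
  = 194.37
Finite-population correction (N = 3200): 194.37 / (1 + (194.37 − 1)/3200) = 183.29.
Round up → n = 184.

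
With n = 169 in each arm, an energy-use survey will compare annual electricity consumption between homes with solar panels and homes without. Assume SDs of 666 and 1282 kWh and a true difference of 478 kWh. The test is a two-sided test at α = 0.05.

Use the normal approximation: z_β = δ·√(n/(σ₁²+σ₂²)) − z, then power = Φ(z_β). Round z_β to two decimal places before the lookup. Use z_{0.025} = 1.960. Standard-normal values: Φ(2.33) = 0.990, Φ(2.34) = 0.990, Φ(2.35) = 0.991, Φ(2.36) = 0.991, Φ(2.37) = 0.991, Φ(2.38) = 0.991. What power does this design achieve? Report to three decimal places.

Power ≈ 0.990

z_β = δ·√(n/(σ₁²+σ₂²)) − z_{α/2}
    = 478 · √(169/2087080) − 1.960
    = 478 · 0.00900 − 1.960
    = 4.3013 − 1.960 = 2.3413 → 2.34
Power = Φ(2.34) = 0.990.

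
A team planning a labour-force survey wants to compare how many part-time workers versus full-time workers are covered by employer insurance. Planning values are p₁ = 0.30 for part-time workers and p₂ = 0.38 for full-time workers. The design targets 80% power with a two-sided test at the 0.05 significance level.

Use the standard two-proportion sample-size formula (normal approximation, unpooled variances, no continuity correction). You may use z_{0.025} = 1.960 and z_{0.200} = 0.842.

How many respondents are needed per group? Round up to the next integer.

n = (z_{α/2} + z_β)² · [p₁(1−p₁) + p₂(1−p₂)] / (p₁ − p₂)²
  = (1.960 + 0.842)² · (0.30·0.70 + 0.38·0.62) / (-0.08)²
  = (2.802)² · (0.2100 + 0.2356) / 0.0064
  = 7.8512 · 0.4456 / 0.0064
  = 546.64
Round up → n = 547 per group.

n = 547 per group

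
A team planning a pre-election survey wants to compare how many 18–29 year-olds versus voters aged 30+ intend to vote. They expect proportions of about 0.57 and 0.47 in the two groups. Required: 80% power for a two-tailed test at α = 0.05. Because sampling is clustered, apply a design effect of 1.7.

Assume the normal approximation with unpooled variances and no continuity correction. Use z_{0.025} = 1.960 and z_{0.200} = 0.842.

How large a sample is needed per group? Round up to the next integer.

n = (z_{α/2} + z_β)² · [p₁(1−p₁) + p₂(1−p₂)] / (p₁ − p₂)²
  = (1.960 + 0.842)² · (0.57·0.43 + 0.47·0.53) / (0.10)²
  = (2.802)² · (0.2451 + 0.2491) / 0.0100
  = 7.8512 · 0.4942 / 0.0100
  = 388.01
Design effect: 1.7 × 388.01 = 659.61.
Round up → n = 660 per group.

n = 660 per group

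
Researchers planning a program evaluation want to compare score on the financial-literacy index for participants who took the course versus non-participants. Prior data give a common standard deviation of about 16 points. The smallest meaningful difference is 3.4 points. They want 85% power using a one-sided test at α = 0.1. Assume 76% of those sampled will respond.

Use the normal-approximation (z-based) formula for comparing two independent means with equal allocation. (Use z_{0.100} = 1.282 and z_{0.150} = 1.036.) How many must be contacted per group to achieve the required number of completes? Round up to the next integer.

n = (z_α + z_β)² · (σ₁² + σ₂²) / δ²
  = (1.282 + 1.036)² · (2·16² = 512) / 3.4²
  = 5.3731 · 512 / 11.56
  = 237.98
Adjust for 76% response: 237.98 / 0.76 = 313.13.
Round up → n = 314 per group.

n = 314 per group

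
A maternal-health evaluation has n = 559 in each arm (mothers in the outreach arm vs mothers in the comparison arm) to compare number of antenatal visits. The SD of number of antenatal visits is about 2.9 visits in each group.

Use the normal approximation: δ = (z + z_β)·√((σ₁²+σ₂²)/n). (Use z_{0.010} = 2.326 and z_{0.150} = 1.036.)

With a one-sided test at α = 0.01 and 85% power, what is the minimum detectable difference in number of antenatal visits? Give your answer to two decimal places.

Minimum detectable difference ≈ 0.58 visits

δ = (z_α + z_β) · √((σ₁²+σ₂²)/n)
  = (2.326 + 1.036) · √(16.82/559)
  = 3.362 · √0.03009
  = 3.362 · 0.1735
  = 0.5832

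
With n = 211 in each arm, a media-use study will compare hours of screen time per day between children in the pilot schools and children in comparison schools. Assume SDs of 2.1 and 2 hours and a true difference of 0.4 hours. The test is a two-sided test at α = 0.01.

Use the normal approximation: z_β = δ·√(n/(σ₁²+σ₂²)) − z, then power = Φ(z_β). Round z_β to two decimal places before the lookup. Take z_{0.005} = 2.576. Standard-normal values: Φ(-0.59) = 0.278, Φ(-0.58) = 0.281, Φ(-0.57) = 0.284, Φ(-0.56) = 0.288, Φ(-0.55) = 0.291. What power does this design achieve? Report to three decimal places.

z_β = δ·√(n/(σ₁²+σ₂²)) − z_{α/2}
    = 0.4 · √(211/8.41) − 2.576
    = 0.4 · 5.00891 − 2.576
    = 2.0036 − 2.576 = -0.5724 → -0.57
Power = Φ(-0.57) = 0.284.

Power ≈ 0.284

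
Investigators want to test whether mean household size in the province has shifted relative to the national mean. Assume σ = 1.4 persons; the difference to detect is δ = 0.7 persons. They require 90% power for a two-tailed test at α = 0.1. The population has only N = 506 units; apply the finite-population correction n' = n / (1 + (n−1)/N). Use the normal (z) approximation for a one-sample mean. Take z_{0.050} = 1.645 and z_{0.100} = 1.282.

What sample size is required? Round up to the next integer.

n = 33

n = (z_{α/2} + z_β)² · σ² / δ²
  = (1.645 + 1.282)² · 1.4² / 0.7²
  = 8.5673 · 1.96 / 0.49
  = 34.27
Finite-population correction (N = 506): 34.27 / (1 + (34.27 − 1)/506) = 32.16.
Round up → n = 33.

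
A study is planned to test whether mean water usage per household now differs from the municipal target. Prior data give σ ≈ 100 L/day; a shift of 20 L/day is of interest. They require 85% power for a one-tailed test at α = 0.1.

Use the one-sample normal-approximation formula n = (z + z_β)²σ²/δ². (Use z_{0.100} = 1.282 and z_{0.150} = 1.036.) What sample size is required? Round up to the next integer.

n = 135

n = (z_α + z_β)² · σ² / δ²
  = (1.282 + 1.036)² · 100² / 20²
  = 5.3731 · 10000 / 400
  = 134.33
Round up → n = 135.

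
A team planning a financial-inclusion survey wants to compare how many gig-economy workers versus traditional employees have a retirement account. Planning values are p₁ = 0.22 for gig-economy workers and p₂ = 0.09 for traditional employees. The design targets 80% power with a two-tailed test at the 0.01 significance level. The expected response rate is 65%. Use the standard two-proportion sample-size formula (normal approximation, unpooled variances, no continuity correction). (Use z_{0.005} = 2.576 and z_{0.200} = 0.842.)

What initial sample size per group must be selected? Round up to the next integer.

n = (z_{α/2} + z_β)² · [p₁(1−p₁) + p₂(1−p₂)] / (p₁ − p₂)²
  = (2.576 + 0.842)² · (0.22·0.78 + 0.09·0.91) / (0.13)²
  = (3.418)² · (0.1716 + 0.0819) / 0.0169
  = 11.6827 · 0.2535 / 0.0169
  = 175.24
Adjust for 65% response: 175.24 / 0.65 = 269.60.
Round up → n = 270 per group.

n = 270 per group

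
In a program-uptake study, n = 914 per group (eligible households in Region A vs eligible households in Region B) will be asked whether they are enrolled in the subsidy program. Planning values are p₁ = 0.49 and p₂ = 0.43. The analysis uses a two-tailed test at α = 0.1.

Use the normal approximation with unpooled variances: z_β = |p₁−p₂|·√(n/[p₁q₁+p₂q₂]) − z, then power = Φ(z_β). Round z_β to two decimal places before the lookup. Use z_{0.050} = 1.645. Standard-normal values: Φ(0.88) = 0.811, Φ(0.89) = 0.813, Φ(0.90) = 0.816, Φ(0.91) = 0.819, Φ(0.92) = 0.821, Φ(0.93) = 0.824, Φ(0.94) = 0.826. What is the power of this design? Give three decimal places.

z_β = |p₁−p₂|·√(n/[p₁q₁+p₂q₂]) − z_{α/2}
    = 0.06 · √(914/0.4950) − 1.645
    = 0.06 · 42.9705 − 1.645
    = 2.5782 − 1.645 = 0.9332 → 0.93
Power = Φ(0.93) = 0.824.

Power ≈ 0.824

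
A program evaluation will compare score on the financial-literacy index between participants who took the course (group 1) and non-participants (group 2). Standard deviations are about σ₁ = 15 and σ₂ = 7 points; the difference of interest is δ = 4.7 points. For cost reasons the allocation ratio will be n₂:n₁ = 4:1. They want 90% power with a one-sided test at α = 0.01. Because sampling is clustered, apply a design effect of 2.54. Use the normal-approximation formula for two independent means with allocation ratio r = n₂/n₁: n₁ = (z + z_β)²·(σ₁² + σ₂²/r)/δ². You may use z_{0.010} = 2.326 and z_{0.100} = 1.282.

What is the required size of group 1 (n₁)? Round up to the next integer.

n₁ = (z_α + z_β)² · (σ₁² + σ₂²/r) / δ²
   = (2.326 + 1.282)² · (15² + 7²/4) / 4.7²
   = 13.0177 · (225 + 12.25) / 22.09
   = 13.0177 · 237.25 / 22.09
   = 139.81
Design effect: 2.54 × 139.81 = 355.12.
Round up → n₁ = 356; n₂ = r·n₁ = 4 × 356 = 1424.

n₁ = 356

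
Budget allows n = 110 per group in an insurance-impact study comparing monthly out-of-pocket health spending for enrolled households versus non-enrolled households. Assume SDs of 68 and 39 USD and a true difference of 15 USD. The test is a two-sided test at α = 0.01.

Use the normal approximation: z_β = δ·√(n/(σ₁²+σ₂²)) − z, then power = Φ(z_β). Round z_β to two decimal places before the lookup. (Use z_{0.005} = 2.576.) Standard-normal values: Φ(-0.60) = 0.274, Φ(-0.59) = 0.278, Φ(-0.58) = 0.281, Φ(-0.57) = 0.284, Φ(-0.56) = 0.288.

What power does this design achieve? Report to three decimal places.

Power ≈ 0.284

z_β = δ·√(n/(σ₁²+σ₂²)) − z_{α/2}
    = 15 · √(110/6145) − 2.576
    = 15 · 0.13379 − 2.576
    = 2.0069 − 2.576 = -0.5691 → -0.57
Power = Φ(-0.57) = 0.284.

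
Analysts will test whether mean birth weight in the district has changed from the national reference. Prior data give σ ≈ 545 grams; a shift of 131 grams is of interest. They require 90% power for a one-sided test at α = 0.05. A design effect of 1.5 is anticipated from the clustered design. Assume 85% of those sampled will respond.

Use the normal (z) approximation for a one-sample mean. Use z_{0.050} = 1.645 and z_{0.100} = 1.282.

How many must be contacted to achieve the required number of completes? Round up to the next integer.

n = 262

n = (z_α + z_β)² · σ² / δ²
  = (1.645 + 1.282)² · 545² / 131²
  = 8.5673 · 297025 / 17161
  = 148.28
Design effect: 1.5 × 148.28 = 222.43.
Adjust for 85% response: 222.43 / 0.85 = 261.68.
Round up → n = 262.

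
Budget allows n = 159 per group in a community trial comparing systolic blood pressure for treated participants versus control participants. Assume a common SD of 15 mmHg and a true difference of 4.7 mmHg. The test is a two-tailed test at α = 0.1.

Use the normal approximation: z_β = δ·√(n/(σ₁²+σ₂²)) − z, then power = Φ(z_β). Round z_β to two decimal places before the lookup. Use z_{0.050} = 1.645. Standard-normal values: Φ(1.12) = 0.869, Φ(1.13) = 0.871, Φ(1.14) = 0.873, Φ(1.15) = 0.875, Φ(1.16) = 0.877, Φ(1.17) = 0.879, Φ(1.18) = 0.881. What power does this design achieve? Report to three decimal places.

z_β = δ·√(n/(σ₁²+σ₂²)) − z_{α/2}
    = 4.7 · √(159/450) − 1.645
    = 4.7 · 0.59442 − 1.645
    = 2.7938 − 1.645 = 1.1488 → 1.15
Power = Φ(1.15) = 0.875.

Power ≈ 0.875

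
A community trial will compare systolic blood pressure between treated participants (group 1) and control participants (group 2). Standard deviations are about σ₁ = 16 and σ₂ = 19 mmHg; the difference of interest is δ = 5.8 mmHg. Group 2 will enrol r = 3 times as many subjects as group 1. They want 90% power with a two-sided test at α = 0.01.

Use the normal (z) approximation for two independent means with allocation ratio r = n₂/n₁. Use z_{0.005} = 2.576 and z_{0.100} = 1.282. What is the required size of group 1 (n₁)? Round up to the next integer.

n₁ = 167

n₁ = (z_{α/2} + z_β)² · (σ₁² + σ₂²/r) / δ²
   = (2.576 + 1.282)² · (16² + 19²/3) / 5.8²
   = 14.8842 · (256 + 120.3333) / 33.64
   = 14.8842 · 376.3333 / 33.64
   = 166.51
Round up → n₁ = 167; n₂ = r·n₁ = 3 × 167 = 501.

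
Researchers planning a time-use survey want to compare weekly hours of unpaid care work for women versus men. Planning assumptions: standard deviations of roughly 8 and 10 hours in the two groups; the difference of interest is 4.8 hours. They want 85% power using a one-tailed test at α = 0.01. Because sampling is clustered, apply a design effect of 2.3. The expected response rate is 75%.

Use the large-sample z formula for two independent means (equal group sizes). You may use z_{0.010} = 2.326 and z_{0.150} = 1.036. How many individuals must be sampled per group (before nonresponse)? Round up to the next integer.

n = (z_α + z_β)² · (σ₁² + σ₂²) / δ²
  = (2.326 + 1.036)² · (8² + 10² = 164) / 4.8²
  = 11.3030 · 164 / 23.04
  = 80.46
Design effect: 2.3 × 80.46 = 185.05.
Adjust for 75% response: 185.05 / 0.75 = 246.73.
Round up → n = 247 per group.

n = 247 per group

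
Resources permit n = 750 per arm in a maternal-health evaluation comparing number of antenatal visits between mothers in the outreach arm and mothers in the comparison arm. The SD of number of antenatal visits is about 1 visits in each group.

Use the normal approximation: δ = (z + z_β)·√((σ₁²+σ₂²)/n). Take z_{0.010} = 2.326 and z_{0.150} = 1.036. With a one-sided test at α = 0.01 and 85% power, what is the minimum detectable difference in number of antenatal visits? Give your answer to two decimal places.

Minimum detectable difference ≈ 0.17 visits

δ = (z_α + z_β) · √((σ₁²+σ₂²)/n)
  = (2.326 + 1.036) · √(2/750)
  = 3.362 · √0.00267
  = 3.362 · 0.0516
  = 0.1736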